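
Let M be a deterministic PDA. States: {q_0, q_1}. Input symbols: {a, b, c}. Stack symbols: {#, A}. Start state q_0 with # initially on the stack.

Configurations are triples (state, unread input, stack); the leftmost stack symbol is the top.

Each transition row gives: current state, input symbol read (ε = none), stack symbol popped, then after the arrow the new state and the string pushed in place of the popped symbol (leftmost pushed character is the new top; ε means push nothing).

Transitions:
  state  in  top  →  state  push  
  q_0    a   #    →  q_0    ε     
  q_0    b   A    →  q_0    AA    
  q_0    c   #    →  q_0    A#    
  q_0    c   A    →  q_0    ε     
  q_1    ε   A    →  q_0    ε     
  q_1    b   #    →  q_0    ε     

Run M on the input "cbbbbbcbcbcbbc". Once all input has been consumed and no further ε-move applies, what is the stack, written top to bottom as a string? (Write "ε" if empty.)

(q_0, cbbbbbcbcbcbbc, #)
  read c, top #: go to q_0, push A# → (q_0, bbbbbcbcbcbbc, A#)
  read b, top A: go to q_0, push AA → (q_0, bbbbcbcbcbbc, AA#)
  read b, top A: go to q_0, push AA → (q_0, bbbcbcbcbbc, AAA#)
  read b, top A: go to q_0, push AA → (q_0, bbcbcbcbbc, AAAA#)
  read b, top A: go to q_0, push AA → (q_0, bcbcbcbbc, AAAAA#)
  read b, top A: go to q_0, push AA → (q_0, cbcbcbbc, AAAAAA#)
  read c, top A: go to q_0, push ε → (q_0, bcbcbbc, AAAAA#)
  read b, top A: go to q_0, push AA → (q_0, cbcbbc, AAAAAA#)
  read c, top A: go to q_0, push ε → (q_0, bcbbc, AAAAA#)
  read b, top A: go to q_0, push AA → (q_0, cbbc, AAAAAA#)
  read c, top A: go to q_0, push ε → (q_0, bbc, AAAAA#)
  read b, top A: go to q_0, push AA → (q_0, bc, AAAAAA#)
  read b, top A: go to q_0, push AA → (q_0, c, AAAAAAA#)
  read c, top A: go to q_0, push ε → (q_0, ε, AAAAAA#)
All input consumed in state q_0 with stack AAAAAA#.

AAAAAA#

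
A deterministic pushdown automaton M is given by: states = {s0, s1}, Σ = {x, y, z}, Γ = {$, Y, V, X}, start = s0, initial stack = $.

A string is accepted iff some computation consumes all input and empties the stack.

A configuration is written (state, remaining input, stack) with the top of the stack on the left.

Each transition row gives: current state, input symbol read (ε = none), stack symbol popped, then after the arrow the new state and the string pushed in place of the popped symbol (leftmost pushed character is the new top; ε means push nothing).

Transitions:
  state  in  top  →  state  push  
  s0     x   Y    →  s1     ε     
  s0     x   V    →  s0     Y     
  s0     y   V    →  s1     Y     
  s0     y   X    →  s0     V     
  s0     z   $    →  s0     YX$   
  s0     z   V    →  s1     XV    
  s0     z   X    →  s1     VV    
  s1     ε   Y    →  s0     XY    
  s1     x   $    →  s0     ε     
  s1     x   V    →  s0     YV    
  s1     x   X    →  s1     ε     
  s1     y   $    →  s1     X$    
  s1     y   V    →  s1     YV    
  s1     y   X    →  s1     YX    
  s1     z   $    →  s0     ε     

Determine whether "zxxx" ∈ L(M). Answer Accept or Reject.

(s0, zxxx, $) ⊢ (s0, xxx, YX$) ⊢ (s1, xx, X$) ⊢ (s1, x, $) ⊢ (s0, ε, ε)
All input consumed and the stack is empty.

Accept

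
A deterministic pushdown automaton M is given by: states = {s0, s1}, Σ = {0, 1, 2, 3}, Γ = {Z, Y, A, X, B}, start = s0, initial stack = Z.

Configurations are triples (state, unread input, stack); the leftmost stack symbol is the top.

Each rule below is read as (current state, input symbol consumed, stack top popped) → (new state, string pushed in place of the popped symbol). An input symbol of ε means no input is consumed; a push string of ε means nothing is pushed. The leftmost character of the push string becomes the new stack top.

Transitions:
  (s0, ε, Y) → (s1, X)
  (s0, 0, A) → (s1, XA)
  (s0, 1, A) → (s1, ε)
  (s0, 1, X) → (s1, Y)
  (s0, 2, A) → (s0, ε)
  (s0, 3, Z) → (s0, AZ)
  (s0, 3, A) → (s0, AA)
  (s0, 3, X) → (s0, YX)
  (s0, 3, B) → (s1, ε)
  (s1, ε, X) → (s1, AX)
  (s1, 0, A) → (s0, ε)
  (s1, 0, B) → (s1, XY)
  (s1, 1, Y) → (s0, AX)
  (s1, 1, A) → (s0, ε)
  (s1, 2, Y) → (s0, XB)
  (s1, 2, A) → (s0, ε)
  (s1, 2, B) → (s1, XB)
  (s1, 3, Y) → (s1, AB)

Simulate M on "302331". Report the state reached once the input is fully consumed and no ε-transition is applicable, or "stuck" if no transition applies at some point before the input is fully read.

(s0, 302331, Z) ⊢ (s0, 02331, AZ) ⊢ (s1, 2331, XAZ) ⊢ (s1, 2331, AXAZ) ⊢ (s0, 331, XAZ) ⊢ (s0, 31, YXAZ) ⊢ (s1, 31, XXAZ) ⊢ (s1, 31, AXXAZ)
No transition for (s1, 3, top A); M blocks with input 31 remaining.

stuck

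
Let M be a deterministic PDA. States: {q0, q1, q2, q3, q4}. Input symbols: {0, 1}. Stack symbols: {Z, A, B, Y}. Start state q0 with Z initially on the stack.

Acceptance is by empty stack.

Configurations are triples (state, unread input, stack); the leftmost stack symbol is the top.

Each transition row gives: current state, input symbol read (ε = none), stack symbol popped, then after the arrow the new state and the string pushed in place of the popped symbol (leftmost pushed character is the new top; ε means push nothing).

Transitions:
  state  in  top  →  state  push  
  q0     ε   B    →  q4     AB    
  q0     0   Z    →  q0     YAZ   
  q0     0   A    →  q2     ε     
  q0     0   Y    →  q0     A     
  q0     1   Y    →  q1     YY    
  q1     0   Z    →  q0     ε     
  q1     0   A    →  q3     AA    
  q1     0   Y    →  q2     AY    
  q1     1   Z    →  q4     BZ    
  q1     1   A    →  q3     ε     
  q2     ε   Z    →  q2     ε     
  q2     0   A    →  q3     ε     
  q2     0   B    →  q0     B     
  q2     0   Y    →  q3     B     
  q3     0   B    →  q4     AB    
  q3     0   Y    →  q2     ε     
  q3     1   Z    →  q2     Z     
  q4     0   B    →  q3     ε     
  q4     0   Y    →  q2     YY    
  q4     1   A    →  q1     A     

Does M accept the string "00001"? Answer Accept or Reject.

(q0, 00001, Z)
  read 0, top Z: go to q0, push YAZ → (q0, 0001, YAZ)
  read 0, top Y: go to q0, push A → (q0, 001, AAZ)
  read 0, top A: go to q2, push ε → (q2, 01, AZ)
  read 0, top A: go to q3, push ε → (q3, 1, Z)
  read 1, top Z: go to q2, push Z → (q2, ε, Z)
  ε-move, top Z: go to q2, push ε → (q2, ε, ε)
All input consumed and the stack is empty.

Accept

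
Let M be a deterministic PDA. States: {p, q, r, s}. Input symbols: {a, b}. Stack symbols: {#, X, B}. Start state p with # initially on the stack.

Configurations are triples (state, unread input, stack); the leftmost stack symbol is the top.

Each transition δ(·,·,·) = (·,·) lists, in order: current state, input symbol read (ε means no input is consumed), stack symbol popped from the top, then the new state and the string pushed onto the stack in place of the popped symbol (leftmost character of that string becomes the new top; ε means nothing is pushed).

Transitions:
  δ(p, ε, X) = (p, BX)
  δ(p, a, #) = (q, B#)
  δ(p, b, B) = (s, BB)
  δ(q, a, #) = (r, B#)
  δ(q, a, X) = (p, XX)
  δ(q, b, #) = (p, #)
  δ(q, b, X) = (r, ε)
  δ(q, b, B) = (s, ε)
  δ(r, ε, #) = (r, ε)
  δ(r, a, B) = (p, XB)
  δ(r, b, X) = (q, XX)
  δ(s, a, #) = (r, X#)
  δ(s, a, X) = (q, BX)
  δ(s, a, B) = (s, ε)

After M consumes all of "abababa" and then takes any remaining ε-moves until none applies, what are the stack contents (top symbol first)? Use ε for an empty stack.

BXXX#

(p, abababa, #) ⊢ (q, bababa, B#) ⊢ (s, ababa, #) ⊢ (r, baba, X#) ⊢ (q, aba, XX#) ⊢ (p, ba, XXX#) ⊢ (p, ba, BXXX#) ⊢ (s, a, BBXXX#) ⊢ (s, ε, BXXX#)
All input consumed in state s with stack BXXX#.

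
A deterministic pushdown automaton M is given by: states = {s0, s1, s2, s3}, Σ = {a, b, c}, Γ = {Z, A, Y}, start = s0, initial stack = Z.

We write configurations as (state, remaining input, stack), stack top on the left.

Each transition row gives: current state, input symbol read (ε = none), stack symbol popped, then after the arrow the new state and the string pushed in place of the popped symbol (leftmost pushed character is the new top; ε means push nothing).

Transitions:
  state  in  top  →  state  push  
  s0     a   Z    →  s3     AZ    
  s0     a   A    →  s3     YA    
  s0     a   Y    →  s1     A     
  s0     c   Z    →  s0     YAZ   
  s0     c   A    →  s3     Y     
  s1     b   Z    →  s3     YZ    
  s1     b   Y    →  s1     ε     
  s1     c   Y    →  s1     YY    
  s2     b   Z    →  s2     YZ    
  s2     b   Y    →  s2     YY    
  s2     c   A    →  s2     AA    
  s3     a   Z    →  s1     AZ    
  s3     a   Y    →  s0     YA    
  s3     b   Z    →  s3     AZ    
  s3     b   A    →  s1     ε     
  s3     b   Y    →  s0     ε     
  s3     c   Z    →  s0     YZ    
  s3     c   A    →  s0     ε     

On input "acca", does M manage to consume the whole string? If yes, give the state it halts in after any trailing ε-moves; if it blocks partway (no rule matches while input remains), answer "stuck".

(s0, acca, Z)
  read a, top Z: go to s3, push AZ → (s3, cca, AZ)
  read c, top A: go to s0, push ε → (s0, ca, Z)
  read c, top Z: go to s0, push YAZ → (s0, a, YAZ)
  read a, top Y: go to s1, push A → (s1, ε, AAZ)
All input consumed; M is in state s1.

s1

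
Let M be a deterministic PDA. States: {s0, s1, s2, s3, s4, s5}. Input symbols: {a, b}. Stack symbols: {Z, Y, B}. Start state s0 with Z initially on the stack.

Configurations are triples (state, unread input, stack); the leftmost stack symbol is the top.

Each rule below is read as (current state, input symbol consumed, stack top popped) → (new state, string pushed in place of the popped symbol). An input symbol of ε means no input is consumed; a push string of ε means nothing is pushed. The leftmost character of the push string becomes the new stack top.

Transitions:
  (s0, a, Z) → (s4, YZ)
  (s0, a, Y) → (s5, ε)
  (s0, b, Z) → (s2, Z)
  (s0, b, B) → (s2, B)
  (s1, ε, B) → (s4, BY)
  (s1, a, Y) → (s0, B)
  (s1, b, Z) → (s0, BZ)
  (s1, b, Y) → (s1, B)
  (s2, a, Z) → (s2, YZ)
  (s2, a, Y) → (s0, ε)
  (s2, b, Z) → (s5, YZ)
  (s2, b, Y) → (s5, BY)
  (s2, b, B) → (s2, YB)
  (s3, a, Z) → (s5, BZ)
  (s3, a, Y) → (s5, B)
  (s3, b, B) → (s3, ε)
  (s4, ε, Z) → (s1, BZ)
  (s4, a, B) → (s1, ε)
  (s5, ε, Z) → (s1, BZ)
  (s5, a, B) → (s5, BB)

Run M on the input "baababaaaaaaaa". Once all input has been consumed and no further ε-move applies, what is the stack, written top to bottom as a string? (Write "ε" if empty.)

(s0, baababaaaaaaaa, Z)
  read b, top Z: go to s2, push Z → (s2, aababaaaaaaaa, Z)
  read a, top Z: go to s2, push YZ → (s2, ababaaaaaaaa, YZ)
  read a, top Y: go to s0, push ε → (s0, babaaaaaaaa, Z)
  read b, top Z: go to s2, push Z → (s2, abaaaaaaaa, Z)
  read a, top Z: go to s2, push YZ → (s2, baaaaaaaa, YZ)
  read b, top Y: go to s5, push BY → (s5, aaaaaaaa, BYZ)
  read a, top B: go to s5, push BB → (s5, aaaaaaa, BBYZ)
  read a, top B: go to s5, push BB → (s5, aaaaaa, BBBYZ)
  read a, top B: go to s5, push BB → (s5, aaaaa, BBBBYZ)
  read a, top B: go to s5, push BB → (s5, aaaa, BBBBBYZ)
  read a, top B: go to s5, push BB → (s5, aaa, BBBBBBYZ)
  read a, top B: go to s5, push BB → (s5, aa, BBBBBBBYZ)
  read a, top B: go to s5, push BB → (s5, a, BBBBBBBBYZ)
  read a, top B: go to s5, push BB → (s5, ε, BBBBBBBBBYZ)
All input consumed in state s5 with stack BBBBBBBBBYZ.

BBBBBBBBBYZ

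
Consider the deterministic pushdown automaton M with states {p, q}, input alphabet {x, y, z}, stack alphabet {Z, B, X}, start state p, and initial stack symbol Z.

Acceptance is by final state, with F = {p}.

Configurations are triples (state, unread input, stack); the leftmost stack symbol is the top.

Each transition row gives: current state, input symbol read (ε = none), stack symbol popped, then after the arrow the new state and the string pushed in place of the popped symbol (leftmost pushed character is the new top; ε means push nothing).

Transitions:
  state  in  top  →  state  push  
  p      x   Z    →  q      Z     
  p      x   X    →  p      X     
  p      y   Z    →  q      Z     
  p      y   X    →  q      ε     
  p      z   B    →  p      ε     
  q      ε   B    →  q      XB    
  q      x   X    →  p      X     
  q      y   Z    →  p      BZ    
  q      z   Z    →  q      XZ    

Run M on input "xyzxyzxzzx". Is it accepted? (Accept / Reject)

(p, xyzxyzxzzx, Z)
  read x, top Z: go to q, push Z → (q, yzxyzxzzx, Z)
  read y, top Z: go to p, push BZ → (p, zxyzxzzx, BZ)
  read z, top B: go to p, push ε → (p, xyzxzzx, Z)
  read x, top Z: go to q, push Z → (q, yzxzzx, Z)
  read y, top Z: go to p, push BZ → (p, zxzzx, BZ)
  read z, top B: go to p, push ε → (p, xzzx, Z)
  read x, top Z: go to q, push Z → (q, zzx, Z)
  read z, top Z: go to q, push XZ → (q, zx, XZ)
No transition applies at (q, zx, XZ); input not fully consumed.

Reject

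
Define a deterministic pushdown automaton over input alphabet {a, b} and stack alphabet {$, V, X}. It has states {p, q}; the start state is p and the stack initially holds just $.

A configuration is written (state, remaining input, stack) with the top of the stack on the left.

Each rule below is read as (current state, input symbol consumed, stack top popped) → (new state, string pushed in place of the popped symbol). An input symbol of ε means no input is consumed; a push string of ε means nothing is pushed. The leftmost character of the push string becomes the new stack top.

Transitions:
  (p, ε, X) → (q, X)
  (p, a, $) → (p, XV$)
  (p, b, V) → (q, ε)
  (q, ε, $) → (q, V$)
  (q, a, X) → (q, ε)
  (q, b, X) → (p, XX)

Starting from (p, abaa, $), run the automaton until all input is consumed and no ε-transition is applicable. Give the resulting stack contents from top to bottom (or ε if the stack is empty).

(p, abaa, $) ⊢ (p, baa, XV$) ⊢ (q, baa, XV$) ⊢ (p, aa, XXV$) ⊢ (q, aa, XXV$) ⊢ (q, a, XV$) ⊢ (q, ε, V$)
All input consumed in state q with stack V$.

V$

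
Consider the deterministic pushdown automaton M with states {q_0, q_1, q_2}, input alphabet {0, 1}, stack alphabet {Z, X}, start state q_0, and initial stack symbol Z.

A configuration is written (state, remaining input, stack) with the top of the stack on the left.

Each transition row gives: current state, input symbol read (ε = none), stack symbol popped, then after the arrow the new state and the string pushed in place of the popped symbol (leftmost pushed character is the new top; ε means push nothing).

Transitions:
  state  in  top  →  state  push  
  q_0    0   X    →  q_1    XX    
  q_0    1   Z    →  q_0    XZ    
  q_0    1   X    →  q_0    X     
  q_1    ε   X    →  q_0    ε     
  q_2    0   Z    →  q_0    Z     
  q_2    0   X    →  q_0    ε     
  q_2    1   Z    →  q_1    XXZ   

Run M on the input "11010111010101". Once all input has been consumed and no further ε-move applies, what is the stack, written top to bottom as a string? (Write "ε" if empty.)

(q_0, 11010111010101, Z)
  read 1, top Z: go to q_0, push XZ → (q_0, 1010111010101, XZ)
  read 1, top X: go to q_0, push X → (q_0, 010111010101, XZ)
  read 0, top X: go to q_1, push XX → (q_1, 10111010101, XXZ)
  ε-move, top X: go to q_0, push ε → (q_0, 10111010101, XZ)
  read 1, top X: go to q_0, push X → (q_0, 0111010101, XZ)
  read 0, top X: go to q_1, push XX → (q_1, 111010101, XXZ)
  ε-move, top X: go to q_0, push ε → (q_0, 111010101, XZ)
  read 1, top X: go to q_0, push X → (q_0, 11010101, XZ)
  read 1, top X: go to q_0, push X → (q_0, 1010101, XZ)
  read 1, top X: go to q_0, push X → (q_0, 010101, XZ)
  read 0, top X: go to q_1, push XX → (q_1, 10101, XXZ)
  ε-move, top X: go to q_0, push ε → (q_0, 10101, XZ)
  read 1, top X: go to q_0, push X → (q_0, 0101, XZ)
  read 0, top X: go to q_1, push XX → (q_1, 101, XXZ)
  ε-move, top X: go to q_0, push ε → (q_0, 101, XZ)
  read 1, top X: go to q_0, push X → (q_0, 01, XZ)
  read 0, top X: go to q_1, push XX → (q_1, 1, XXZ)
  ε-move, top X: go to q_0, push ε → (q_0, 1, XZ)
  read 1, top X: go to q_0, push X → (q_0, ε, XZ)
All input consumed in state q_0 with stack XZ.

XZ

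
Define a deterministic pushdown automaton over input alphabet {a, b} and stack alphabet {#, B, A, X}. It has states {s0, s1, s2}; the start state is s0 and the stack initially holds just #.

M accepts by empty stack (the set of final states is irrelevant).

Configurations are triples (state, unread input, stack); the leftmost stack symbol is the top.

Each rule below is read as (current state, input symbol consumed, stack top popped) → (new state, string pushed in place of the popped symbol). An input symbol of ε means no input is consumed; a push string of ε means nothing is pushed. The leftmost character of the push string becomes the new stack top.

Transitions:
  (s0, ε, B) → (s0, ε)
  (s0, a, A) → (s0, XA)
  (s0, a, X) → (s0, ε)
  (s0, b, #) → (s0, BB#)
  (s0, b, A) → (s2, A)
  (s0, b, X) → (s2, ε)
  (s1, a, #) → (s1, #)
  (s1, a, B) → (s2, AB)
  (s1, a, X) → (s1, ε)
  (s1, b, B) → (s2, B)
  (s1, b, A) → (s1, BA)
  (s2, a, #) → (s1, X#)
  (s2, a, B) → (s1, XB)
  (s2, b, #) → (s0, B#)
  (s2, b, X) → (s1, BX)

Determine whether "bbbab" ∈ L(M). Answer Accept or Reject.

(s0, bbbab, #)
  read b, top #: go to s0, push BB# → (s0, bbab, BB#)
  ε-move, top B: go to s0, push ε → (s0, bbab, B#)
  ε-move, top B: go to s0, push ε → (s0, bbab, #)
  read b, top #: go to s0, push BB# → (s0, bab, BB#)
  ε-move, top B: go to s0, push ε → (s0, bab, B#)
  ε-move, top B: go to s0, push ε → (s0, bab, #)
  read b, top #: go to s0, push BB# → (s0, ab, BB#)
  ε-move, top B: go to s0, push ε → (s0, ab, B#)
  ε-move, top B: go to s0, push ε → (s0, ab, #)
No transition applies at (s0, ab, #); input not fully consumed.

Reject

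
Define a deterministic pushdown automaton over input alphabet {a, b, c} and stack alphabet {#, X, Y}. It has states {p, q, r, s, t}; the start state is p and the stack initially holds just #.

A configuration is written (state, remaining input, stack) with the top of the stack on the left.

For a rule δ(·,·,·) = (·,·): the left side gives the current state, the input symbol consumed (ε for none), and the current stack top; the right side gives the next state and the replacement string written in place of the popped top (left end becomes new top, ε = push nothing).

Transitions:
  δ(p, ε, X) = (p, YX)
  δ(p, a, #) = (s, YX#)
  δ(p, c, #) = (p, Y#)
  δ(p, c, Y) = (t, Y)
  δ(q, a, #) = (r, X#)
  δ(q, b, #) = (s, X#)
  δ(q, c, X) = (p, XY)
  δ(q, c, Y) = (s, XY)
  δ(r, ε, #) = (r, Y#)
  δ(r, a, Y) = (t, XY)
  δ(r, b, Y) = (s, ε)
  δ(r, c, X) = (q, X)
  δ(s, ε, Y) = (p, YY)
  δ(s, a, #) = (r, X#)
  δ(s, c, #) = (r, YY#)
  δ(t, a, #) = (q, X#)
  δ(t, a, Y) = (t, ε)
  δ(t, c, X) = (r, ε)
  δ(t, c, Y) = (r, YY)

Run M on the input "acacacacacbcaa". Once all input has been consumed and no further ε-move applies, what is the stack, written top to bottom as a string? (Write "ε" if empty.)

X#

(p, acacacacacbcaa, #)
  read a, top #: go to s, push YX# → (s, cacacacacbcaa, YX#)
  ε-move, top Y: go to p, push YY → (p, cacacacacbcaa, YYX#)
  read c, top Y: go to t, push Y → (t, acacacacbcaa, YYX#)
  read a, top Y: go to t, push ε → (t, cacacacbcaa, YX#)
  read c, top Y: go to r, push YY → (r, acacacbcaa, YYX#)
  read a, top Y: go to t, push XY → (t, cacacbcaa, XYYX#)
  read c, top X: go to r, push ε → (r, acacbcaa, YYX#)
  read a, top Y: go to t, push XY → (t, cacbcaa, XYYX#)
  read c, top X: go to r, push ε → (r, acbcaa, YYX#)
  read a, top Y: go to t, push XY → (t, cbcaa, XYYX#)
  read c, top X: go to r, push ε → (r, bcaa, YYX#)
  read b, top Y: go to s, push ε → (s, caa, YX#)
  ε-move, top Y: go to p, push YY → (p, caa, YYX#)
  read c, top Y: go to t, push Y → (t, aa, YYX#)
  read a, top Y: go to t, push ε → (t, a, YX#)
  read a, top Y: go to t, push ε → (t, ε, X#)
All input consumed in state t with stack X#.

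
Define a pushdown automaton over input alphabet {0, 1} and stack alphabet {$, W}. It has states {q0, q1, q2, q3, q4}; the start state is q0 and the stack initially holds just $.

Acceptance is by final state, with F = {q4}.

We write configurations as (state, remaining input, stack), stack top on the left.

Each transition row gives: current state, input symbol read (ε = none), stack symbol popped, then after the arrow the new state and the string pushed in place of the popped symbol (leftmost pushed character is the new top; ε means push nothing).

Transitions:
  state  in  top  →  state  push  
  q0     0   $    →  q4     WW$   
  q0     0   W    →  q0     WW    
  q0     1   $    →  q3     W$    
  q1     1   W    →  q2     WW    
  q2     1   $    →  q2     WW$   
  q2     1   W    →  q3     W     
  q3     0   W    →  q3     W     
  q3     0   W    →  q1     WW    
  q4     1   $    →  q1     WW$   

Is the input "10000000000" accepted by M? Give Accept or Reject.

Reject

No computation consumes all input and reaches a final state.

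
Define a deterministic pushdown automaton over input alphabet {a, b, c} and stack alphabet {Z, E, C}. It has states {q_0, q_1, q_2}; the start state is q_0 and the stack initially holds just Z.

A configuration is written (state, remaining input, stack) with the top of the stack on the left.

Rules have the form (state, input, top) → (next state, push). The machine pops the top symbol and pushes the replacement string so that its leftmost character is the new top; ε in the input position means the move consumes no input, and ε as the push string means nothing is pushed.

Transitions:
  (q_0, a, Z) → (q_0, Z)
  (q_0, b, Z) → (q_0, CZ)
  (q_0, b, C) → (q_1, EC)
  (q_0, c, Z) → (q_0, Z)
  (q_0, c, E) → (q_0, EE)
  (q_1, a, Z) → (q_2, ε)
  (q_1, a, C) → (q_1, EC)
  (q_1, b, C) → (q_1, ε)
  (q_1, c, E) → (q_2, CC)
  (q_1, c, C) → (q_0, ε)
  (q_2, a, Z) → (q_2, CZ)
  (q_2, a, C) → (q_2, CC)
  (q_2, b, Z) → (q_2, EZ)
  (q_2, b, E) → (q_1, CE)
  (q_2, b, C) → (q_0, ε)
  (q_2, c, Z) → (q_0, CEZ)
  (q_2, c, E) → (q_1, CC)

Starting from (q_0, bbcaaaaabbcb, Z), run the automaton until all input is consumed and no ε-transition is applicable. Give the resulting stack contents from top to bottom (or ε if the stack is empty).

(q_0, bbcaaaaabbcb, Z)
  read b, top Z: go to q_0, push CZ → (q_0, bcaaaaabbcb, CZ)
  read b, top C: go to q_1, push EC → (q_1, caaaaabbcb, ECZ)
  read c, top E: go to q_2, push CC → (q_2, aaaaabbcb, CCCZ)
  read a, top C: go to q_2, push CC → (q_2, aaaabbcb, CCCCZ)
  read a, top C: go to q_2, push CC → (q_2, aaabbcb, CCCCCZ)
  read a, top C: go to q_2, push CC → (q_2, aabbcb, CCCCCCZ)
  read a, top C: go to q_2, push CC → (q_2, abbcb, CCCCCCCZ)
  read a, top C: go to q_2, push CC → (q_2, bbcb, CCCCCCCCZ)
  read b, top C: go to q_0, push ε → (q_0, bcb, CCCCCCCZ)
  read b, top C: go to q_1, push EC → (q_1, cb, ECCCCCCCZ)
  read c, top E: go to q_2, push CC → (q_2, b, CCCCCCCCCZ)
  read b, top C: go to q_0, push ε → (q_0, ε, CCCCCCCCZ)
All input consumed in state q_0 with stack CCCCCCCCZ.

CCCCCCCCZ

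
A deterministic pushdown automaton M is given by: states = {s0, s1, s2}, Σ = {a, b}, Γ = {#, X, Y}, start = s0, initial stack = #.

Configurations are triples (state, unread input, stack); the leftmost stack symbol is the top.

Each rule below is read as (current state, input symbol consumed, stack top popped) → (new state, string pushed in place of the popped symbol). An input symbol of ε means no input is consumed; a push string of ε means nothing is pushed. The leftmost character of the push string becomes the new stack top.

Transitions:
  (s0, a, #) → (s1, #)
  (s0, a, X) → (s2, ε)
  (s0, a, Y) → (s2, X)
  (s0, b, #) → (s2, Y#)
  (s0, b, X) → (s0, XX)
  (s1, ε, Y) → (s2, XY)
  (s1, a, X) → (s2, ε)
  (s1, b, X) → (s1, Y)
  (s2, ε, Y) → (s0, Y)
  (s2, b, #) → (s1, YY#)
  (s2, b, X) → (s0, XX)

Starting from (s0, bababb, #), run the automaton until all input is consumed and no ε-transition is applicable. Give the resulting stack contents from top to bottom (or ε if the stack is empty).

XXX#

(s0, bababb, #) ⊢ (s2, ababb, Y#) ⊢ (s0, ababb, Y#) ⊢ (s2, babb, X#) ⊢ (s0, abb, XX#) ⊢ (s2, bb, X#) ⊢ (s0, b, XX#) ⊢ (s0, ε, XXX#)
All input consumed in state s0 with stack XXX#.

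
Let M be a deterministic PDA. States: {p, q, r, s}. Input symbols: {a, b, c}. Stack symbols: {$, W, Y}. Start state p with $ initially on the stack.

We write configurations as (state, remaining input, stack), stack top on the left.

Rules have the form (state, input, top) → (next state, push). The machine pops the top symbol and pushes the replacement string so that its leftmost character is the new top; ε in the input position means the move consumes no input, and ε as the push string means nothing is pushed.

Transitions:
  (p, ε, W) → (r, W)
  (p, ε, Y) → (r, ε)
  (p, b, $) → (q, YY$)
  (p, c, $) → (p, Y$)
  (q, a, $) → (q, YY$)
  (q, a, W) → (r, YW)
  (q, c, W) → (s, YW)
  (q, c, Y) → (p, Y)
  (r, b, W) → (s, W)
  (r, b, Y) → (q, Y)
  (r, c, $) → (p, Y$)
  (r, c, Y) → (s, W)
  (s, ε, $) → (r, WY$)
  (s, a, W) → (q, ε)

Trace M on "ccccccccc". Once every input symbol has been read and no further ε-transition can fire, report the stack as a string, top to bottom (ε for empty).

(p, ccccccccc, $)
  read c, top $: go to p, push Y$ → (p, cccccccc, Y$)
  ε-move, top Y: go to r, push ε → (r, cccccccc, $)
  read c, top $: go to p, push Y$ → (p, ccccccc, Y$)
  ε-move, top Y: go to r, push ε → (r, ccccccc, $)
  read c, top $: go to p, push Y$ → (p, cccccc, Y$)
  ε-move, top Y: go to r, push ε → (r, cccccc, $)
  read c, top $: go to p, push Y$ → (p, ccccc, Y$)
  ε-move, top Y: go to r, push ε → (r, ccccc, $)
  read c, top $: go to p, push Y$ → (p, cccc, Y$)
  ε-move, top Y: go to r, push ε → (r, cccc, $)
  read c, top $: go to p, push Y$ → (p, ccc, Y$)
  ε-move, top Y: go to r, push ε → (r, ccc, $)
  read c, top $: go to p, push Y$ → (p, cc, Y$)
  ε-move, top Y: go to r, push ε → (r, cc, $)
  read c, top $: go to p, push Y$ → (p, c, Y$)
  ε-move, top Y: go to r, push ε → (r, c, $)
  read c, top $: go to p, push Y$ → (p, ε, Y$)
  ε-move, top Y: go to r, push ε → (r, ε, $)
All input consumed in state r with stack $.

$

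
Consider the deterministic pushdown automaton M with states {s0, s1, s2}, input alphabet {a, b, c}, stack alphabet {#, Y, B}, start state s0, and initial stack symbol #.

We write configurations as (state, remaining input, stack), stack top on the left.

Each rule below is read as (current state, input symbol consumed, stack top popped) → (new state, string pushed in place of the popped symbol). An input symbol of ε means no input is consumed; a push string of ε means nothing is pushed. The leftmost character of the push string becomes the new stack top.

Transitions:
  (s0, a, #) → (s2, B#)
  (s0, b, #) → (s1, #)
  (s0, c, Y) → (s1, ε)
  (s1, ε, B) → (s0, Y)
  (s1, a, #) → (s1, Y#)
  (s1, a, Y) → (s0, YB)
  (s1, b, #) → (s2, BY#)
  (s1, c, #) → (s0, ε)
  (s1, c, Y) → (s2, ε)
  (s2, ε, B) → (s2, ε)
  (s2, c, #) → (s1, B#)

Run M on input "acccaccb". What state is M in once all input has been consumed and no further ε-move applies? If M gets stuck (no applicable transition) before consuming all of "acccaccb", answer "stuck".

(s0, acccaccb, #)
  read a, top #: go to s2, push B# → (s2, cccaccb, B#)
  ε-move, top B: go to s2, push ε → (s2, cccaccb, #)
  read c, top #: go to s1, push B# → (s1, ccaccb, B#)
  ε-move, top B: go to s0, push Y → (s0, ccaccb, Y#)
  read c, top Y: go to s1, push ε → (s1, caccb, #)
  read c, top #: go to s0, push ε → (s0, accb, ε)
No transition for (s0, a, top ε); M blocks with input accb remaining.

stuck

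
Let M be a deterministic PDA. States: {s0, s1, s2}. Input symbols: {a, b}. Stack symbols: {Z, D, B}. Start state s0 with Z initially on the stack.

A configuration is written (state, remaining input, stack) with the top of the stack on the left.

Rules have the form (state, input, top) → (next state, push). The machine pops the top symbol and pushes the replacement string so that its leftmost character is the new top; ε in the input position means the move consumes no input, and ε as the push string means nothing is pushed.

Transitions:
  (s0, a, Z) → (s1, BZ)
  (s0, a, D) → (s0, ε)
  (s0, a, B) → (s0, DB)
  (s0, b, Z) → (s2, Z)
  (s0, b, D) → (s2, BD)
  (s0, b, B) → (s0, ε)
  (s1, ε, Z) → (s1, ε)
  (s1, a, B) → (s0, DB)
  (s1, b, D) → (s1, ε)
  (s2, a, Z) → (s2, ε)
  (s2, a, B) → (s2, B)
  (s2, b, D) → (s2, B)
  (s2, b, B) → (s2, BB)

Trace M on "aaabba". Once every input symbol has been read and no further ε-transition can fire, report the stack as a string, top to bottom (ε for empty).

ε

(s0, aaabba, Z) ⊢ (s1, aabba, BZ) ⊢ (s0, abba, DBZ) ⊢ (s0, bba, BZ) ⊢ (s0, ba, Z) ⊢ (s2, a, Z) ⊢ (s2, ε, ε)
All input consumed in state s2 with stack ε.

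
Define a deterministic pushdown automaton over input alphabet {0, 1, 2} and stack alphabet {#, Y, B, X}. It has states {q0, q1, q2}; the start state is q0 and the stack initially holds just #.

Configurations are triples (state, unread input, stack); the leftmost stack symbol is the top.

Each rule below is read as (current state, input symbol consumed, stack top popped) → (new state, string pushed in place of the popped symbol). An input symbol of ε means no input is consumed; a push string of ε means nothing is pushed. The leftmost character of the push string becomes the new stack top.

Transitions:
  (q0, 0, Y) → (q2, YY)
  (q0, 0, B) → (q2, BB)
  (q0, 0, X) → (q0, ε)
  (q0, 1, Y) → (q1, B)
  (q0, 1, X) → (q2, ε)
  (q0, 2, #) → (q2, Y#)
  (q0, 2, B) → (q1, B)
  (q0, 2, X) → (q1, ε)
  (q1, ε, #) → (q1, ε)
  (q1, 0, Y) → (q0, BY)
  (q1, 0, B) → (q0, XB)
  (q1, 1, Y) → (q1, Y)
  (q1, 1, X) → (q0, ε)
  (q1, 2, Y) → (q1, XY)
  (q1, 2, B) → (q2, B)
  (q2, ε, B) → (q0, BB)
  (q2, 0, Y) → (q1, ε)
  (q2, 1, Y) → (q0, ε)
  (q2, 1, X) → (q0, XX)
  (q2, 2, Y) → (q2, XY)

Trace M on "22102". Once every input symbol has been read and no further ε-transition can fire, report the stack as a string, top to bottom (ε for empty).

(q0, 22102, #)
  read 2, top #: go to q2, push Y# → (q2, 2102, Y#)
  read 2, top Y: go to q2, push XY → (q2, 102, XY#)
  read 1, top X: go to q0, push XX → (q0, 02, XXY#)
  read 0, top X: go to q0, push ε → (q0, 2, XY#)
  read 2, top X: go to q1, push ε → (q1, ε, Y#)
All input consumed in state q1 with stack Y#.

Y#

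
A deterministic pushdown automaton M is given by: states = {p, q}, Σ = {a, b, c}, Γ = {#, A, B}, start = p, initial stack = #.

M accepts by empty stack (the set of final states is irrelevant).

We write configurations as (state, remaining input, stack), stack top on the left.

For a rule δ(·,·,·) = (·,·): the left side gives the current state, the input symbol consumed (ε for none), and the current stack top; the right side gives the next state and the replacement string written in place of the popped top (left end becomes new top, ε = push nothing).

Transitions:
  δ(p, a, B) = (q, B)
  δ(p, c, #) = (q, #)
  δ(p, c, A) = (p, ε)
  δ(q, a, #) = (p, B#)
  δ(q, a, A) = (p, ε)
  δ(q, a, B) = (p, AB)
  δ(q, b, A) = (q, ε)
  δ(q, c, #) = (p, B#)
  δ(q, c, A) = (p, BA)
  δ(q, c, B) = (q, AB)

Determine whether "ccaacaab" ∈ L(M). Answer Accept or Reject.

Reject

(p, ccaacaab, #)
  read c, top #: go to q, push # → (q, caacaab, #)
  read c, top #: go to p, push B# → (p, aacaab, B#)
  read a, top B: go to q, push B → (q, acaab, B#)
  read a, top B: go to p, push AB → (p, caab, AB#)
  read c, top A: go to p, push ε → (p, aab, B#)
  read a, top B: go to q, push B → (q, ab, B#)
  read a, top B: go to p, push AB → (p, b, AB#)
No transition applies at (p, b, AB#); input not fully consumed.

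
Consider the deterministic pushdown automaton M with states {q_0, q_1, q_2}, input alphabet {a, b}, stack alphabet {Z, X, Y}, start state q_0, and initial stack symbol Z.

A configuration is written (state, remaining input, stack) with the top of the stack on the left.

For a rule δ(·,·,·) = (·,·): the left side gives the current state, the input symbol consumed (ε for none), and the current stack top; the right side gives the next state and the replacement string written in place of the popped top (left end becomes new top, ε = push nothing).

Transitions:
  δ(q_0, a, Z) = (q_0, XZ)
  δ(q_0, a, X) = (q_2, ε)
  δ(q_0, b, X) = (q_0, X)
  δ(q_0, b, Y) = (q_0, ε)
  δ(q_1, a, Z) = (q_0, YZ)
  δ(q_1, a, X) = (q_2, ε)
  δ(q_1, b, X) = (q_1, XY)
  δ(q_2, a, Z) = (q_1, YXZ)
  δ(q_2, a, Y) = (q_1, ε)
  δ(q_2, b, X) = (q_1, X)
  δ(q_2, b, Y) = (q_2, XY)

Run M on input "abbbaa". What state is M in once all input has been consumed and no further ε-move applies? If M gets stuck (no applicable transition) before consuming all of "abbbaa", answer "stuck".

q_1

(q_0, abbbaa, Z) ⊢ (q_0, bbbaa, XZ) ⊢ (q_0, bbaa, XZ) ⊢ (q_0, baa, XZ) ⊢ (q_0, aa, XZ) ⊢ (q_2, a, Z) ⊢ (q_1, ε, YXZ)
All input consumed; M is in state q_1.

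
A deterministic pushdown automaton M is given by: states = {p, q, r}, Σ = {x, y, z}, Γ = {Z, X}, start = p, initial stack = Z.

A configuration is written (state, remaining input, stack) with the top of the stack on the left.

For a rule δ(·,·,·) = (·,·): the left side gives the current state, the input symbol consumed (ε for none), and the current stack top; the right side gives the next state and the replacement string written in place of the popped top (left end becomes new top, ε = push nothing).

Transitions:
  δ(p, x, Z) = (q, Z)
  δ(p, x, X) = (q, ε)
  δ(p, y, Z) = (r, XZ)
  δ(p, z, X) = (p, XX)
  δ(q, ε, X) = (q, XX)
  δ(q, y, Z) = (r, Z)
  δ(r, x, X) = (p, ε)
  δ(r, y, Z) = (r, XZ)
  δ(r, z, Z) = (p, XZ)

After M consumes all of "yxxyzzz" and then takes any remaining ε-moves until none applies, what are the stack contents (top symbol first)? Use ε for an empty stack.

(p, yxxyzzz, Z) ⊢ (r, xxyzzz, XZ) ⊢ (p, xyzzz, Z) ⊢ (q, yzzz, Z) ⊢ (r, zzz, Z) ⊢ (p, zz, XZ) ⊢ (p, z, XXZ) ⊢ (p, ε, XXXZ)
All input consumed in state p with stack XXXZ.

XXXZ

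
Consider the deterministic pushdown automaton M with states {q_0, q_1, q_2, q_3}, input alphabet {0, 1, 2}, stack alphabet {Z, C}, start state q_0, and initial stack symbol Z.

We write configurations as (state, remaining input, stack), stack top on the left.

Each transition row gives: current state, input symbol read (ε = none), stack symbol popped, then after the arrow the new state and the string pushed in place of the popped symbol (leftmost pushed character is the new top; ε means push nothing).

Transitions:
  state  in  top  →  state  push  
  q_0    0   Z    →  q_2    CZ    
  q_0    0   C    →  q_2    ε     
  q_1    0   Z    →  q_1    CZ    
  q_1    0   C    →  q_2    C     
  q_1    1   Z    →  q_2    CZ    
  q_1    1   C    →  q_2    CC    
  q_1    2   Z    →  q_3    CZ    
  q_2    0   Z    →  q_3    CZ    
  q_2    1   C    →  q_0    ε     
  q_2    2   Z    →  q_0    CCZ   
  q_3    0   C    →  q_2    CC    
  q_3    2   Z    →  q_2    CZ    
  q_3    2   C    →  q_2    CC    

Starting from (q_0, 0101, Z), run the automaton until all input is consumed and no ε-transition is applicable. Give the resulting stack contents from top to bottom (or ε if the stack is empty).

Z

(q_0, 0101, Z)
  read 0, top Z: go to q_2, push CZ → (q_2, 101, CZ)
  read 1, top C: go to q_0, push ε → (q_0, 01, Z)
  read 0, top Z: go to q_2, push CZ → (q_2, 1, CZ)
  read 1, top C: go to q_0, push ε → (q_0, ε, Z)
All input consumed in state q_0 with stack Z.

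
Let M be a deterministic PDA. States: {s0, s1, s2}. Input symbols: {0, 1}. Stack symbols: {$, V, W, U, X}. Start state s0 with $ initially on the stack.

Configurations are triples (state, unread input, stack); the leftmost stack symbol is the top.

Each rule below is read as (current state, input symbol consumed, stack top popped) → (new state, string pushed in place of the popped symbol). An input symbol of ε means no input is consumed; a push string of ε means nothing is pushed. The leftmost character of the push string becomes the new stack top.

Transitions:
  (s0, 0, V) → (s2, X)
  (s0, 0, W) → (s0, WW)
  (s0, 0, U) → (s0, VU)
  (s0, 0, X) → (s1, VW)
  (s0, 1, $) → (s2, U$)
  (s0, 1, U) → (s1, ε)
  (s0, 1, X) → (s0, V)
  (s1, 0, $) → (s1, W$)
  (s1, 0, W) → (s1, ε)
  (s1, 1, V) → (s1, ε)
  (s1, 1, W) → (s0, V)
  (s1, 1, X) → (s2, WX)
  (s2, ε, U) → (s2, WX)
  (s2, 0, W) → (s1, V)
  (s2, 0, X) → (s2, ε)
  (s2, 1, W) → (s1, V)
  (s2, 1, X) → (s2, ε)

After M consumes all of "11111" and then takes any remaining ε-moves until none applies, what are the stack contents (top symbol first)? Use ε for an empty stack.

(s0, 11111, $)
  read 1, top $: go to s2, push U$ → (s2, 1111, U$)
  ε-move, top U: go to s2, push WX → (s2, 1111, WX$)
  read 1, top W: go to s1, push V → (s1, 111, VX$)
  read 1, top V: go to s1, push ε → (s1, 11, X$)
  read 1, top X: go to s2, push WX → (s2, 1, WX$)
  read 1, top W: go to s1, push V → (s1, ε, VX$)
All input consumed in state s1 with stack VX$.

VX$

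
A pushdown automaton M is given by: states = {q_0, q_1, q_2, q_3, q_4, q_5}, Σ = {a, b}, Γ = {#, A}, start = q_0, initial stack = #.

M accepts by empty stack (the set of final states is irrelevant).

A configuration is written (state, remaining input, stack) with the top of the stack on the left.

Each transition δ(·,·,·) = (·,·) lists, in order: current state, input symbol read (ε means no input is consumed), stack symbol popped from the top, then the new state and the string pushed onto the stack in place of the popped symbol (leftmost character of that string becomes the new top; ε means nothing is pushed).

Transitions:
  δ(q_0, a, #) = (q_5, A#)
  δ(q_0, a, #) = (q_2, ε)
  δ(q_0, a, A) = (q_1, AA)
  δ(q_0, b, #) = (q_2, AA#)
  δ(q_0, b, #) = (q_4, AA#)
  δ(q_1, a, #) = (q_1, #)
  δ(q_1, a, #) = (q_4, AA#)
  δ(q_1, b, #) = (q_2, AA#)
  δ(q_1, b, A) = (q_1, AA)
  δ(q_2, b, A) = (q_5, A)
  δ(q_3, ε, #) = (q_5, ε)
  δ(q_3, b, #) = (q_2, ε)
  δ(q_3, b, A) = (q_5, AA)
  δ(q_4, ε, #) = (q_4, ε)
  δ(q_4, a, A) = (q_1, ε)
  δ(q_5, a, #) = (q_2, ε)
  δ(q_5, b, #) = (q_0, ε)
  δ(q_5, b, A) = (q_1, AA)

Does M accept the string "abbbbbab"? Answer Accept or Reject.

Reject

No computation consumes all input and empties the stack.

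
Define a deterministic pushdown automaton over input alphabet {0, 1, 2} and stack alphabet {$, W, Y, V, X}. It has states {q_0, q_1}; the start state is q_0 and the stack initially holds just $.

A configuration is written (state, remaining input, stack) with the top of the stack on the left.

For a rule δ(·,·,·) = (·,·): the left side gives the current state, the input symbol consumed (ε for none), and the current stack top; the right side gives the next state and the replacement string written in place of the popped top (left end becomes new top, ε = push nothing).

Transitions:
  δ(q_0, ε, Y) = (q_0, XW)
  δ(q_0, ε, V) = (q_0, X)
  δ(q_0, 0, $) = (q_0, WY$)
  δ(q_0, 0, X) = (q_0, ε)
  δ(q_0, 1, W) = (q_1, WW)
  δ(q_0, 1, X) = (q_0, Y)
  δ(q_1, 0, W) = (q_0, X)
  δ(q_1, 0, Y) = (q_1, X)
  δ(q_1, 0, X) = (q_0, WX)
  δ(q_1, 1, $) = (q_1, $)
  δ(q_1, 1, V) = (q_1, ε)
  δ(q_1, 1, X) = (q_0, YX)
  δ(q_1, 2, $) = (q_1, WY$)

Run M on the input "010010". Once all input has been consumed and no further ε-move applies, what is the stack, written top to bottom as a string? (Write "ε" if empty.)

(q_0, 010010, $) ⊢ (q_0, 10010, WY$) ⊢ (q_1, 0010, WWY$) ⊢ (q_0, 010, XWY$) ⊢ (q_0, 10, WY$) ⊢ (q_1, 0, WWY$) ⊢ (q_0, ε, XWY$)
All input consumed in state q_0 with stack XWY$.

XWY$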